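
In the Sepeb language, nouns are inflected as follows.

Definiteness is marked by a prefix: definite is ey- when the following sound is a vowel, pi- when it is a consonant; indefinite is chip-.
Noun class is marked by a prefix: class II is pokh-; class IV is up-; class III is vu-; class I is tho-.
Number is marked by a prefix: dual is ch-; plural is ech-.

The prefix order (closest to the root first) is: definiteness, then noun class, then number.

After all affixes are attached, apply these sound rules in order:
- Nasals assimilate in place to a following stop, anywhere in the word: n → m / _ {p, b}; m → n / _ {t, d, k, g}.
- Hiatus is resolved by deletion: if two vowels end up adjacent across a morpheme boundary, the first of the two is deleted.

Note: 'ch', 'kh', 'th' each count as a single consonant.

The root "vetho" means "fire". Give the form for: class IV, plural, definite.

echuppivetho

Attach definiteness definite pi- (before consonant 'v') → pivetho.
Attach noun class class IV up- → uppivetho.
Attach number plural ech- → echuppivetho.
Nasal assimilation: no change.
Vowel deletion: no change.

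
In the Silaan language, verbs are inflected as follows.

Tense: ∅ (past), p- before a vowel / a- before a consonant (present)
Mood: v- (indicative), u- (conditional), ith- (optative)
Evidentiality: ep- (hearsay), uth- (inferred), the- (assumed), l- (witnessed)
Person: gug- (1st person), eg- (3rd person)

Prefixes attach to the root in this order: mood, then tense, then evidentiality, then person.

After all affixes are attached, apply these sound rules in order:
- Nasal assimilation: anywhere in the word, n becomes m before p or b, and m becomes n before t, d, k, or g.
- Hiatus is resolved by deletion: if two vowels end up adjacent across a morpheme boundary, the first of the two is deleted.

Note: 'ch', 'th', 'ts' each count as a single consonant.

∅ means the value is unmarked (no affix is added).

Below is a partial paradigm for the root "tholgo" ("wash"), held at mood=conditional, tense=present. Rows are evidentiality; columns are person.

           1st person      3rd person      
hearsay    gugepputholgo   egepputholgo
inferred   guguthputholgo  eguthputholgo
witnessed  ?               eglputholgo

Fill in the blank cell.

guglputholgo

Attach mood conditional u- → utholgo.
Attach tense present p- (before vowel 'u') → putholgo.
Attach evidentiality witnessed l- → lputholgo.
Attach person 1st person gug- → guglputholgo.
Nasal assimilation: no change.
Vowel deletion: no change.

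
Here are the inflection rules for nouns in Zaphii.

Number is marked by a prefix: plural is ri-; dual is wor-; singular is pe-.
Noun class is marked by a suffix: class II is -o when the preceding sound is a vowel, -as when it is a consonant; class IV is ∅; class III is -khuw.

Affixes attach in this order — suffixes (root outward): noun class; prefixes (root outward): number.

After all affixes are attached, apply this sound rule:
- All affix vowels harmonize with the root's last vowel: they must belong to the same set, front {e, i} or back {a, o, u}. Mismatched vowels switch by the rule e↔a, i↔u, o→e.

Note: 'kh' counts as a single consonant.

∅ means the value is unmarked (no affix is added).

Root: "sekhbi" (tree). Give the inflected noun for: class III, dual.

Attach number dual wor- → worsekhbi.
Attach noun class class III -khuw → worsekhbikhuw.
Apply vowel harmony: worsekhbikhuw → wersekhbikhiw.

wersekhbikhiw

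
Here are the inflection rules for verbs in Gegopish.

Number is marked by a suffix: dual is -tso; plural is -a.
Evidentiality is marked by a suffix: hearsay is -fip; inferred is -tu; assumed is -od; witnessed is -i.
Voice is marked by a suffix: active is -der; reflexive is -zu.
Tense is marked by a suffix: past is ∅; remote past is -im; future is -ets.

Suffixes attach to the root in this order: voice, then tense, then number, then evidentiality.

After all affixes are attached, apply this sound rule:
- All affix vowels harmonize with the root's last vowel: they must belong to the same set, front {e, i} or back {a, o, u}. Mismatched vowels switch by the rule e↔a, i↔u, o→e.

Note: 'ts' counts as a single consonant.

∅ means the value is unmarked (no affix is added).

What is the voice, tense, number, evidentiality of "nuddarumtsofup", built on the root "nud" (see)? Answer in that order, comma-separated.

active, remote past, dual, hearsay

Segment: nud-der-im-tso-fip.
voice: -der → active.
tense: -im → remote past.
number: -tso → dual.
evidentiality: -fip → hearsay.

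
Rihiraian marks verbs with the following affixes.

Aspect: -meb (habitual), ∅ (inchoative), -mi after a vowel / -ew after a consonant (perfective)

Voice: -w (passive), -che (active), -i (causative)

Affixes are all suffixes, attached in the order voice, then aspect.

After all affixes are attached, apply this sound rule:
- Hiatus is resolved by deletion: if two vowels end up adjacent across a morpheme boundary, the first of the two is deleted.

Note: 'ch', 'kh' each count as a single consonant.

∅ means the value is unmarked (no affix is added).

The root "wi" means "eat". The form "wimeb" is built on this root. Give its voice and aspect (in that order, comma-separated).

causative, habitual

Segment: wi-i-meb.
voice: -i → causative.
aspect: -meb → habitual.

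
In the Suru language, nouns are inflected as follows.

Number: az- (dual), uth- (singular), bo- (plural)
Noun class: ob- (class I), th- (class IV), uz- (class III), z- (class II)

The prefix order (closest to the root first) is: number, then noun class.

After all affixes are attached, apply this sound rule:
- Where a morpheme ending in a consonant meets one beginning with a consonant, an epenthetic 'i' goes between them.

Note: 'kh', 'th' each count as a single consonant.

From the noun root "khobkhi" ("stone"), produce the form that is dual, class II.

zazikhobkhi

Attach number dual az- → azkhobkhi.
Attach noun class class II z- → zazkhobkhi.
Apply epenthesis: zazkhobkhi → zazikhobkhi.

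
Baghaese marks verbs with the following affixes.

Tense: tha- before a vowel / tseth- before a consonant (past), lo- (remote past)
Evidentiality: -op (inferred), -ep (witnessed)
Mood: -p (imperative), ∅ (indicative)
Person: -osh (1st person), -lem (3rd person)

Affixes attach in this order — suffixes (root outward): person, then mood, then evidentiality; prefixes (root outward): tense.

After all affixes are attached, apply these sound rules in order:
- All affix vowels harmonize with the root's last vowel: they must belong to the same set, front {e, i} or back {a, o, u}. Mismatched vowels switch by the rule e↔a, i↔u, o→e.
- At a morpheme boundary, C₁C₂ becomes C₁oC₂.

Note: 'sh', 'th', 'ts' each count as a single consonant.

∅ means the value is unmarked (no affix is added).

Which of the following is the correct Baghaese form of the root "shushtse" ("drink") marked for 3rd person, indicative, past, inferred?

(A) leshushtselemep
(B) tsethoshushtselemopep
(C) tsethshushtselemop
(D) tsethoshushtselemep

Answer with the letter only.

D

Attach person 3rd person -lem → shushtselem.
Attach tense past tseth- (before consonant 'sh') → tsethshushtselem.
mood = indicative: zero marking, form stays tsethshushtselem.
Attach evidentiality inferred -op → tsethshushtselemop.
Apply vowel harmony: tsethshushtselemop → tsethshushtselemep.
Apply epenthesis: tsethshushtselemep → tsethoshushtselemep.
So the correct form is tsethoshushtselemep, option (D).
(C) tsethshushtselemop is wrong: it fails to apply the sound rule(s).
(A) leshushtselemep is wrong: it uses remote past instead of past for tense.
(B) tsethoshushtselemopep is wrong: it uses imperative instead of indicative for mood.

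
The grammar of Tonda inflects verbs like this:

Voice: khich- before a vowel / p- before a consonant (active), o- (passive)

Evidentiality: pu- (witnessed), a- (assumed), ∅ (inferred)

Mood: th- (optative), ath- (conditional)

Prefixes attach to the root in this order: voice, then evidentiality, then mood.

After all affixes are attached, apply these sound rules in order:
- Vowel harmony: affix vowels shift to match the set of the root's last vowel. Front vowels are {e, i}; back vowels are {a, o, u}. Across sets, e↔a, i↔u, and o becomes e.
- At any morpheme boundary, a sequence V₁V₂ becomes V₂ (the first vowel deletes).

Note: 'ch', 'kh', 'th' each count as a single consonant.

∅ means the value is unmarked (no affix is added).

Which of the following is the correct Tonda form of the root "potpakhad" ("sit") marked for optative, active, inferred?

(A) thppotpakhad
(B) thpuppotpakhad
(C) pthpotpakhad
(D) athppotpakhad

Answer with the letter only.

A

Attach voice active p- (before consonant 'p') → ppotpakhad.
evidentiality = inferred: zero marking, form stays ppotpakhad.
Attach mood optative th- → thppotpakhad.
Vowel harmony: no change.
Vowel deletion: no change.
So the correct form is thppotpakhad, option (A).
(D) athppotpakhad is wrong: it uses conditional instead of optative for mood.
(B) thpuppotpakhad is wrong: it uses witnessed instead of inferred for evidentiality.
(C) pthpotpakhad is wrong: it has the affixes in the wrong order.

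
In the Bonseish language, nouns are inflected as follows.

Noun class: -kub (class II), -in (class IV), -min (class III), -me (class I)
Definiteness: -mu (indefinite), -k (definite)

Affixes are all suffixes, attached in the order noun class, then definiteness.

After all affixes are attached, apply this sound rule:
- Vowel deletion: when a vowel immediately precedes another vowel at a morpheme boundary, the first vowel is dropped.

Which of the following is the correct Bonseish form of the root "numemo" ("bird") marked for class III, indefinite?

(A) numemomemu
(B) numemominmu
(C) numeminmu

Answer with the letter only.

Attach noun class class III -min → numemomin.
Attach definiteness indefinite -mu → numemominmu.
Vowel deletion: no change.
So the correct form is numemominmu, option (B).
(A) numemomemu is wrong: it uses class I instead of class III for noun class.
(C) numeminmu is wrong: it uses class IV instead of class III for noun class.

B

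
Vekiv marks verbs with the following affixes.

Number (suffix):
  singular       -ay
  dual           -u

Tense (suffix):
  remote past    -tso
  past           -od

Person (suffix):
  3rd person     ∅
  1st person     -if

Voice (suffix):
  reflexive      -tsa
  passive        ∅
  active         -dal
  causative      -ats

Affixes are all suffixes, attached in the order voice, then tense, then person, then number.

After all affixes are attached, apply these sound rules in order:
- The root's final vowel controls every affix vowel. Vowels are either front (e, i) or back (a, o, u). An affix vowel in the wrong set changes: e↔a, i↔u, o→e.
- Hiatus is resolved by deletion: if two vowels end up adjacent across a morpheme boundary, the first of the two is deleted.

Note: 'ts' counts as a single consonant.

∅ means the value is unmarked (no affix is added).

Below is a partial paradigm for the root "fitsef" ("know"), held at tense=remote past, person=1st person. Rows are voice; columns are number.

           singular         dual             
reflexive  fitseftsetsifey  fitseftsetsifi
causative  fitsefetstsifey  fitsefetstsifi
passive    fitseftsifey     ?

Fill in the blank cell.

voice = passive: zero marking, form stays fitsef.
Attach tense remote past -tso → fitseftso.
Attach person 1st person -if → fitseftsoif.
Attach number dual -u → fitseftsoifu.
Apply vowel harmony: fitseftsoifu → fitseftseifi.
Apply vowel deletion: fitseftseifi → fitseftsifi.

fitseftsifi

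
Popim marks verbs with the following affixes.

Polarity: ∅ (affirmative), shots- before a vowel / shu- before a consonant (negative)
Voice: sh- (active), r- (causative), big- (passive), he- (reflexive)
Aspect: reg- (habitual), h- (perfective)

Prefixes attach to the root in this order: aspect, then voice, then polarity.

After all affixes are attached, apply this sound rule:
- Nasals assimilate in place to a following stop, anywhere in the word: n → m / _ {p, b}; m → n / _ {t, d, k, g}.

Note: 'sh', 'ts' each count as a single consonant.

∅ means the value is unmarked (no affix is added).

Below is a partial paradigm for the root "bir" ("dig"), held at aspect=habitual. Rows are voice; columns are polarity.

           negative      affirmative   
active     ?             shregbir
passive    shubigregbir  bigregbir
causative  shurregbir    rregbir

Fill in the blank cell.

Attach aspect habitual reg- → regbir.
Attach voice active sh- → shregbir.
Attach polarity negative shu- (before consonant 'sh') → shushregbir.
Nasal assimilation: no change.

shushregbir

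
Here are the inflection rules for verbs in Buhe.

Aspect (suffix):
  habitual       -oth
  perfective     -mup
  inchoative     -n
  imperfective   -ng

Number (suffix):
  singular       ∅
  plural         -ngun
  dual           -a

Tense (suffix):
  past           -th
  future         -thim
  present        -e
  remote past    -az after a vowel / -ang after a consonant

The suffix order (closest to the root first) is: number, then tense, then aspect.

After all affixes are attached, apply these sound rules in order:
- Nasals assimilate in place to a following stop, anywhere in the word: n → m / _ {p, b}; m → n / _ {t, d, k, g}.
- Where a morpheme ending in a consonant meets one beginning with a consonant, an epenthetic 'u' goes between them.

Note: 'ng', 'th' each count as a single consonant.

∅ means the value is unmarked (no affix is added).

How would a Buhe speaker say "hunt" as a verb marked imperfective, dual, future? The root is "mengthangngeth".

Attach number dual -a → mengthangngetha.
Attach tense future -thim → mengthangngethathim.
Attach aspect imperfective -ng → mengthangngethathimng.
Nasal assimilation: no change.
Apply epenthesis: mengthangngethathimng → mengthangngethathimung.

mengthangngethathimung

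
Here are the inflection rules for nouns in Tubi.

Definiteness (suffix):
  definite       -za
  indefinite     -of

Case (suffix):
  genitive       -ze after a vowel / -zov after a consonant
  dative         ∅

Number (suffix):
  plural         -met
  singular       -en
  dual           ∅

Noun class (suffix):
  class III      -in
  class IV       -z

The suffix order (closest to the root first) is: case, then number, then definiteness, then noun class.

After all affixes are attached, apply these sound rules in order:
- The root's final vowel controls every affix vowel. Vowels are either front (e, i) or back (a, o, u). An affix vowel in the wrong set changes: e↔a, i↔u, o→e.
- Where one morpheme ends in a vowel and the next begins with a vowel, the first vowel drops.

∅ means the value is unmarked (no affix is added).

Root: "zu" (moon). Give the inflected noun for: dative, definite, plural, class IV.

zumatzaz

case = dative: zero marking, form stays zu.
Attach number plural -met → zumet.
Attach definiteness definite -za → zumetza.
Attach noun class class IV -z → zumetzaz.
Apply vowel harmony: zumetzaz → zumatzaz.
Vowel deletion: no change.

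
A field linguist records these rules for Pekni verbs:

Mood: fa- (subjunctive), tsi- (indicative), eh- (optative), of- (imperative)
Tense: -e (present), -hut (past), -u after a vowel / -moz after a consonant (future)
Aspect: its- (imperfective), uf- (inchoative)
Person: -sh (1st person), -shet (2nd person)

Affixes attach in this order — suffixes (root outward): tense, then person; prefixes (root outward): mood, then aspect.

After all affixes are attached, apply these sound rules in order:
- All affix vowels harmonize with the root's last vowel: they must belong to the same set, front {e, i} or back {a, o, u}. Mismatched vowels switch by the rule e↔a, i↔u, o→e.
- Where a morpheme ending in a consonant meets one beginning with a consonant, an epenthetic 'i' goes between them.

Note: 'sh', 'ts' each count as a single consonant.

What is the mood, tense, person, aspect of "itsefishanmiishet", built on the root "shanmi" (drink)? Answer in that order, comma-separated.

imperative, future, 2nd person, imperfective

Segment: its-of-shanmi-u-shet.
mood: of- → imperative.
tense: -u/moz → future.
person: -shet → 2nd person.
aspect: its- → imperfective.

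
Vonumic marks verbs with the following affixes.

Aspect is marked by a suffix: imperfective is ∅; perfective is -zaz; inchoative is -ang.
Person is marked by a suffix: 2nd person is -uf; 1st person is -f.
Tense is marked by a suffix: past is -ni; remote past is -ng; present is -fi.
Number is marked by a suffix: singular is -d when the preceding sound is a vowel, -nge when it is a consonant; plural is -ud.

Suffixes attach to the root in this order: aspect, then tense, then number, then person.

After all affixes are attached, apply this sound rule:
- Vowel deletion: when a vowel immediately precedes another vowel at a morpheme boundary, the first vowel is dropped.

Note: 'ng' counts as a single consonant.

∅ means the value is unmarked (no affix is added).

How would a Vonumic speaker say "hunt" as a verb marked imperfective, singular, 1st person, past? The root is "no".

aspect = imperfective: zero marking, form stays no.
Attach tense past -ni → noni.
Attach number singular -d (after vowel 'i') → nonid.
Attach person 1st person -f → nonidf.
Vowel deletion: no change.

nonidf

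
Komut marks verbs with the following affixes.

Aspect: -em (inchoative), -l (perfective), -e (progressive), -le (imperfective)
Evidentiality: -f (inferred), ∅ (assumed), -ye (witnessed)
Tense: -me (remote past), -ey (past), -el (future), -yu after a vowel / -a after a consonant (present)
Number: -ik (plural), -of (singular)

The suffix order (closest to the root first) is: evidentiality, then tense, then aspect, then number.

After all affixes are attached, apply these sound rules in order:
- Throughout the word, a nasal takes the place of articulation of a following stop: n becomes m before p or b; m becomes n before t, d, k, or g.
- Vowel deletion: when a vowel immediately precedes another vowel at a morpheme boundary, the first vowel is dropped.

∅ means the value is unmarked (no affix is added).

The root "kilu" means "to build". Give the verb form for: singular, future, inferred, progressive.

Attach evidentiality inferred -f → kiluf.
Attach tense future -el → kilufel.
Attach aspect progressive -e → kilufele.
Attach number singular -of → kilufeleof.
Nasal assimilation: no change.
Apply vowel deletion: kilufeleof → kilufelof.

kilufelof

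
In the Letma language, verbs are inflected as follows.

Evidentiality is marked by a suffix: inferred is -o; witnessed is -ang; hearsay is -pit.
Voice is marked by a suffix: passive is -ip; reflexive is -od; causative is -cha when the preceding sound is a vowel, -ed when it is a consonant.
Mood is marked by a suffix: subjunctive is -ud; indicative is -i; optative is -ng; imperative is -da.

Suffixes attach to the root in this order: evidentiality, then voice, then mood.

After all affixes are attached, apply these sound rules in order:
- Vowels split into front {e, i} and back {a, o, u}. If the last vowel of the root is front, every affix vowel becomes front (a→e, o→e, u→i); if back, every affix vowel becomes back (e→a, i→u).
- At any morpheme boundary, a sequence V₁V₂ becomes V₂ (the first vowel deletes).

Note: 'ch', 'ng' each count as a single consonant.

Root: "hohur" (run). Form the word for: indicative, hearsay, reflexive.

hohurputodu

Attach evidentiality hearsay -pit → hohurpit.
Attach voice reflexive -od → hohurpitod.
Attach mood indicative -i → hohurpitodi.
Apply vowel harmony: hohurpitodi → hohurputodu.
Vowel deletion: no change.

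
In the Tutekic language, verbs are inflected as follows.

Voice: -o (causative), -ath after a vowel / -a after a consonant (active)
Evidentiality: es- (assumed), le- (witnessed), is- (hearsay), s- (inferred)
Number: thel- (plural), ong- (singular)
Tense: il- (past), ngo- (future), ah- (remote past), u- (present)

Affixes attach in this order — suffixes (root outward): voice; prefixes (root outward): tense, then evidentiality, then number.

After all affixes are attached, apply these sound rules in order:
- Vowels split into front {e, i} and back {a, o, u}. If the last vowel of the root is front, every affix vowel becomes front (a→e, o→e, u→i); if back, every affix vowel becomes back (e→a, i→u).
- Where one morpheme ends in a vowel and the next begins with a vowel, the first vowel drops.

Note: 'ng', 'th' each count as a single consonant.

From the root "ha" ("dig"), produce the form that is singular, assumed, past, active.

Attach tense past il- → ilha.
Attach voice active -ath (after vowel 'a') → ilhaath.
Attach evidentiality assumed es- → esilhaath.
Attach number singular ong- → ongesilhaath.
Apply vowel harmony: ongesilhaath → ongasulhaath.
Apply vowel deletion: ongasulhaath → ongasulhath.

ongasulhath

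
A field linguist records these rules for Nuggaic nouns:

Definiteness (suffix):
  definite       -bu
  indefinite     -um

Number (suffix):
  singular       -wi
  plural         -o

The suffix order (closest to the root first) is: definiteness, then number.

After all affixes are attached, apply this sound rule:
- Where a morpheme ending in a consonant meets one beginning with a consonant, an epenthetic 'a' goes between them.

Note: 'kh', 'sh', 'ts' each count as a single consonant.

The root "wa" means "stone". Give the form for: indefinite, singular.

waumawi

Attach definiteness indefinite -um → waum.
Attach number singular -wi → waumwi.
Apply epenthesis: waumwi → waumawi.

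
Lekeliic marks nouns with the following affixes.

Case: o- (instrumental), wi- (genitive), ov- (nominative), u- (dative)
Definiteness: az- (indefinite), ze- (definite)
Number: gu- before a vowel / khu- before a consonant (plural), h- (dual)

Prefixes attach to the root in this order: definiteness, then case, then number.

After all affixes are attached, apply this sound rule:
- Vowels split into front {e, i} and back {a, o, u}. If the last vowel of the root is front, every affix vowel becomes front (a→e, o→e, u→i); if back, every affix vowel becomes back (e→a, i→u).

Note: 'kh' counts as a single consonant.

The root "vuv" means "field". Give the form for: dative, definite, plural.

guuzavuv

Attach definiteness definite ze- → zevuv.
Attach case dative u- → uzevuv.
Attach number plural gu- (before vowel 'u') → guuzevuv.
Apply vowel harmony: guuzevuv → guuzavuv.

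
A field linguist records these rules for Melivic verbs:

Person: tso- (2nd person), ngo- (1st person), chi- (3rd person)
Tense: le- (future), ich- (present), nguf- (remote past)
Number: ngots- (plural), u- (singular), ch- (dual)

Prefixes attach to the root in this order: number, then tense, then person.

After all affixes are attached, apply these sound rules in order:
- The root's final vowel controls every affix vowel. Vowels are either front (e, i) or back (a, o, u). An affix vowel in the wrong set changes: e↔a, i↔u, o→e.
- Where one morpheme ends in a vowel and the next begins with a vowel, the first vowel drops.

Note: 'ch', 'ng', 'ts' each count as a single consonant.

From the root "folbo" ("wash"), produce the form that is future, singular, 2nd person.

tsolufolbo

Attach number singular u- → ufolbo.
Attach tense future le- → leufolbo.
Attach person 2nd person tso- → tsoleufolbo.
Apply vowel harmony: tsoleufolbo → tsolaufolbo.
Apply vowel deletion: tsolaufolbo → tsolufolbo.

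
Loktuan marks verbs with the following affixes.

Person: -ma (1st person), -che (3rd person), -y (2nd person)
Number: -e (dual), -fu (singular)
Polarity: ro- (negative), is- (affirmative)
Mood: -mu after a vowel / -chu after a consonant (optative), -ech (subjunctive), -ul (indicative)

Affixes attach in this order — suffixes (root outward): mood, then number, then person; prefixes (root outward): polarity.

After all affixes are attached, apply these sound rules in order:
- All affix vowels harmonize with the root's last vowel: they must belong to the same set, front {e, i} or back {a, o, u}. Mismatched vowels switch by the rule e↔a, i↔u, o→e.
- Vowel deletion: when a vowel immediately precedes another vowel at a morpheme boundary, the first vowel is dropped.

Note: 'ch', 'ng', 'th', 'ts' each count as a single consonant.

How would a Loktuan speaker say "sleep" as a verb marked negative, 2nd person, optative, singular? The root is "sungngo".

rosungngomufuy

Attach mood optative -mu (after vowel 'o') → sungngomu.
Attach polarity negative ro- → rosungngomu.
Attach number singular -fu → rosungngomufu.
Attach person 2nd person -y → rosungngomufuy.
Vowel harmony: no change.
Vowel deletion: no change.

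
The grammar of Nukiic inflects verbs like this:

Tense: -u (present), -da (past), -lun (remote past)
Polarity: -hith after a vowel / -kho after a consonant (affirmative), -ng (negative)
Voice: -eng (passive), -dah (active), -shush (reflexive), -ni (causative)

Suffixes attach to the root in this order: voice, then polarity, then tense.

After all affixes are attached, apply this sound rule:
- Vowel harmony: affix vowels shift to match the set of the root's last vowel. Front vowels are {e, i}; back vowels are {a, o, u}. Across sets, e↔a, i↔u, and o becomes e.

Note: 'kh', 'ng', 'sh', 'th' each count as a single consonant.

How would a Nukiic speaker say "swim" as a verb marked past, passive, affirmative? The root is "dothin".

Attach voice passive -eng → dothineng.
Attach polarity affirmative -kho (after consonant 'ng') → dothinengkho.
Attach tense past -da → dothinengkhoda.
Apply vowel harmony: dothinengkhoda → dothinengkhede.

dothinengkhede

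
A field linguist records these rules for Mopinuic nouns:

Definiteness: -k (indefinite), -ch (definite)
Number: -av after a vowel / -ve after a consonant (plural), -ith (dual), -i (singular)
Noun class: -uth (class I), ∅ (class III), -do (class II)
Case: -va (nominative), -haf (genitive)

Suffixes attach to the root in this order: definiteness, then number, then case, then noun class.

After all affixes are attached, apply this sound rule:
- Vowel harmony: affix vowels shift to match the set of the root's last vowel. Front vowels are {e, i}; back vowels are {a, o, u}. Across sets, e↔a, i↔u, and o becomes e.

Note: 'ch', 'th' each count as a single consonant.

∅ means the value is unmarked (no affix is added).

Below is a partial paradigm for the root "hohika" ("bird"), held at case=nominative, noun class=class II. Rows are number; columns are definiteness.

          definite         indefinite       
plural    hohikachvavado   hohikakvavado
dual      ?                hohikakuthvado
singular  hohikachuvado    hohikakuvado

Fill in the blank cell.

hohikachuthvado

Attach definiteness definite -ch → hohikach.
Attach number dual -ith → hohikachith.
Attach case nominative -va → hohikachithva.
Attach noun class class II -do → hohikachithvado.
Apply vowel harmony: hohikachithvado → hohikachuthvado.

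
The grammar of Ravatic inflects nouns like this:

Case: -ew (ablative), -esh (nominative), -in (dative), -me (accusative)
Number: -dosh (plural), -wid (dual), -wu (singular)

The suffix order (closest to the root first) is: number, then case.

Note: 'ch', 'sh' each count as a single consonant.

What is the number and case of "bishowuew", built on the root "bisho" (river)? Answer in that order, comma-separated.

Segment: bisho-wu-ew.
number: -wu → singular.
case: -ew → ablative.

singular, ablative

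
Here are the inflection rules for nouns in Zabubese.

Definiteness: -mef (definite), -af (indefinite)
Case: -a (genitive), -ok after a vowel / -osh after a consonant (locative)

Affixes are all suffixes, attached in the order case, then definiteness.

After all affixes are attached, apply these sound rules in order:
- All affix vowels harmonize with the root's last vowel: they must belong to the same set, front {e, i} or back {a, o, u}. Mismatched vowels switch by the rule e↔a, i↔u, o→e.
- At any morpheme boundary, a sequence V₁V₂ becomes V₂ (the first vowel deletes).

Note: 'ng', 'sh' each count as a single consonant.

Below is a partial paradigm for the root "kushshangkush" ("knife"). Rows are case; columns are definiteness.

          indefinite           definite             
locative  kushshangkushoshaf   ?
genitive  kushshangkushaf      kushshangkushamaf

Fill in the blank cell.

kushshangkushoshmaf

Attach case locative -osh (after consonant 'sh') → kushshangkushosh.
Attach definiteness definite -mef → kushshangkushoshmef.
Apply vowel harmony: kushshangkushoshmef → kushshangkushoshmaf.
Vowel deletion: no change.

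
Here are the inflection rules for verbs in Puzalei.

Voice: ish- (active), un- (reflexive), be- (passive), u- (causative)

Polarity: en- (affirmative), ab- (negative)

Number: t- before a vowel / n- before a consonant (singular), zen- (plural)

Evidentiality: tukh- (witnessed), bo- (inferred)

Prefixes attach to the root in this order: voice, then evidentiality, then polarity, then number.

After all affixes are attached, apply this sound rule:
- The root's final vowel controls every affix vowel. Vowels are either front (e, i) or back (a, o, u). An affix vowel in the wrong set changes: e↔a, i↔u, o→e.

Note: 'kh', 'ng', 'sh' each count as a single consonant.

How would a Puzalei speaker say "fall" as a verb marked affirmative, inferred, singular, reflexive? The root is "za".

tanbounza

Attach voice reflexive un- → unza.
Attach evidentiality inferred bo- → bounza.
Attach polarity affirmative en- → enbounza.
Attach number singular t- (before vowel 'e') → tenbounza.
Apply vowel harmony: tenbounza → tanbounza.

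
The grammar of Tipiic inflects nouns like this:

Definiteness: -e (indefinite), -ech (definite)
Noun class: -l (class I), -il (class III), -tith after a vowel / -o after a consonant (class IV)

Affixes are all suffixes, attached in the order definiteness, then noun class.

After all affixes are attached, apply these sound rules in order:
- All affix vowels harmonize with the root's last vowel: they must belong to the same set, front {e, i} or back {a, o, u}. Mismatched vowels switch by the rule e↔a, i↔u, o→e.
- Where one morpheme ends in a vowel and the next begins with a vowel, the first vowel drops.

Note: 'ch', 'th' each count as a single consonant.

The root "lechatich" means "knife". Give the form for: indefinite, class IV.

lechatichetith

Attach definiteness indefinite -e → lechatiche.
Attach noun class class IV -tith (after vowel 'e') → lechatichetith.
Vowel harmony: no change.
Vowel deletion: no change.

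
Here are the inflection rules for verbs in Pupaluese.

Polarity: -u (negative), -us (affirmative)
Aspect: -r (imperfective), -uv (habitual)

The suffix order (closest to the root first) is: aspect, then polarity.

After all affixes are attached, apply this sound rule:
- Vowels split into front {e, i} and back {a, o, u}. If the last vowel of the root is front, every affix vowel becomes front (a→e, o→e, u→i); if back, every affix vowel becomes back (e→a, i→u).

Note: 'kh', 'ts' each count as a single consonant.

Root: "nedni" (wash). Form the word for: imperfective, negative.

nedniri

Attach aspect imperfective -r → nednir.
Attach polarity negative -u → nedniru.
Apply vowel harmony: nedniru → nedniri.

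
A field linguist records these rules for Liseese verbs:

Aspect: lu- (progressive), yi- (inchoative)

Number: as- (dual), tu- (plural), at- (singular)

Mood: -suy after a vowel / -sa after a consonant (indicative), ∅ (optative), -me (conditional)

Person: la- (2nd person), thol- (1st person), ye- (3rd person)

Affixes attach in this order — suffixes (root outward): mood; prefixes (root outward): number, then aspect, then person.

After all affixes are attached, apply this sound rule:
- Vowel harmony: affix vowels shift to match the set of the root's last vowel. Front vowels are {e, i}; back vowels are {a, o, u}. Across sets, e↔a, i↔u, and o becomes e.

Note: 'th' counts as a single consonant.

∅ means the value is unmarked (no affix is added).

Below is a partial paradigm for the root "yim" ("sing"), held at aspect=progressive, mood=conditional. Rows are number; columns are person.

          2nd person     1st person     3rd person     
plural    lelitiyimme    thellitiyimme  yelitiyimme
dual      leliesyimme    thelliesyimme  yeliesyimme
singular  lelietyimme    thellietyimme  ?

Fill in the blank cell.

Attach number singular at- → atyim.
Attach aspect progressive lu- → luatyim.
Attach mood conditional -me → luatyimme.
Attach person 3rd person ye- → yeluatyimme.
Apply vowel harmony: yeluatyimme → yelietyimme.

yelietyimme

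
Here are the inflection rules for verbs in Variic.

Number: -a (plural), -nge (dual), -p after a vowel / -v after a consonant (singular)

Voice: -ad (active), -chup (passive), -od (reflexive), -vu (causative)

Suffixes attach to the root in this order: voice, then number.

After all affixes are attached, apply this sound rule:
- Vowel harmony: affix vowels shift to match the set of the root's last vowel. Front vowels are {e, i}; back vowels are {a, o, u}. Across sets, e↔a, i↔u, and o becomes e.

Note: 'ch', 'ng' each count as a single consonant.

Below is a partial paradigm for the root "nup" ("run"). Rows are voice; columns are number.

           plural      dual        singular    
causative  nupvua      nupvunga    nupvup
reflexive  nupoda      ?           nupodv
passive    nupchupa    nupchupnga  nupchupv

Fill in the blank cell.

nupodnga

Attach voice reflexive -od → nupod.
Attach number dual -nge → nupodnge.
Apply vowel harmony: nupodnge → nupodnga.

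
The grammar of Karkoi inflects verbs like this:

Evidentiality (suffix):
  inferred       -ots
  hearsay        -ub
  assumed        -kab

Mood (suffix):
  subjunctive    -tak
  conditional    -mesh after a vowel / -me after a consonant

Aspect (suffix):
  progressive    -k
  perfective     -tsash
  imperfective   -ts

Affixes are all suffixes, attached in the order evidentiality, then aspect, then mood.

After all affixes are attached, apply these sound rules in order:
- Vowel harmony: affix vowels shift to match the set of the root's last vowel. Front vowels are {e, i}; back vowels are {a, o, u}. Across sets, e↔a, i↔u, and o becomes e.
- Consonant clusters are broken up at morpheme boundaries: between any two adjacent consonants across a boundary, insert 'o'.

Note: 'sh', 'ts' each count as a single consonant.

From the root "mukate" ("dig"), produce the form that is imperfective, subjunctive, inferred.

mukateetsotsotek

Attach evidentiality inferred -ots → mukateots.
Attach aspect imperfective -ts → mukateotsts.
Attach mood subjunctive -tak → mukateotststak.
Apply vowel harmony: mukateotststak → mukateetststek.
Apply epenthesis: mukateetststek → mukateetsotsotek.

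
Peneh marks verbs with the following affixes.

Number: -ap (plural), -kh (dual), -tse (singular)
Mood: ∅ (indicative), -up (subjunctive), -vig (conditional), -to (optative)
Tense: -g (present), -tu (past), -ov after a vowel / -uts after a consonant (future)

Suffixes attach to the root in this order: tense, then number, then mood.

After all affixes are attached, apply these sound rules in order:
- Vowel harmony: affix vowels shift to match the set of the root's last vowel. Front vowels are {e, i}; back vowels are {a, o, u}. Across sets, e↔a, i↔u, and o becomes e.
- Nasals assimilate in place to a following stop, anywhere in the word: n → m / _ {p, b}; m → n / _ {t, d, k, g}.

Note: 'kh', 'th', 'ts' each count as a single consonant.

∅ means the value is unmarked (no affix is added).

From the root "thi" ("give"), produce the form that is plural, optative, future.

thievepte

Attach tense future -ov (after vowel 'i') → thiov.
Attach number plural -ap → thiovap.
Attach mood optative -to → thiovapto.
Apply vowel harmony: thiovapto → thievepte.
Nasal assimilation: no change.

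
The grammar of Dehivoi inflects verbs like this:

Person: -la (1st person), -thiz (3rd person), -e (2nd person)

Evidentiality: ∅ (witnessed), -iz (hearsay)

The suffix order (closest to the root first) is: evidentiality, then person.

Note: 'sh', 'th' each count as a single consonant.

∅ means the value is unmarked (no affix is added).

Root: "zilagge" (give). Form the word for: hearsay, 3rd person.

zilaggeizthiz

Attach evidentiality hearsay -iz → zilaggeiz.
Attach person 3rd person -thiz → zilaggeizthiz.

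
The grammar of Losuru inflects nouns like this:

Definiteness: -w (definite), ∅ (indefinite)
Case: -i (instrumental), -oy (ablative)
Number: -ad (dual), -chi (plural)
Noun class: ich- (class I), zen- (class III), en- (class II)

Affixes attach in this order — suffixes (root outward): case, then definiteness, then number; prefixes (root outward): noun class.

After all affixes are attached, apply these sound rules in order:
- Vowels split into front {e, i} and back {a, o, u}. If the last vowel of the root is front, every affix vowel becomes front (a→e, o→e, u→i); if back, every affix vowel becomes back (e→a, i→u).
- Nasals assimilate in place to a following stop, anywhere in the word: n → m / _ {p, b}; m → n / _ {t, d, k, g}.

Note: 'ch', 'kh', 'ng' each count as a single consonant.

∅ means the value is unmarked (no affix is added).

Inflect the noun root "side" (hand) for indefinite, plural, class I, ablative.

Attach case ablative -oy → sideoy.
definiteness = indefinite: zero marking, form stays sideoy.
Attach noun class class I ich- → ichsideoy.
Attach number plural -chi → ichsideoychi.
Apply vowel harmony: ichsideoychi → ichsideeychi.
Nasal assimilation: no change.

ichsideeychi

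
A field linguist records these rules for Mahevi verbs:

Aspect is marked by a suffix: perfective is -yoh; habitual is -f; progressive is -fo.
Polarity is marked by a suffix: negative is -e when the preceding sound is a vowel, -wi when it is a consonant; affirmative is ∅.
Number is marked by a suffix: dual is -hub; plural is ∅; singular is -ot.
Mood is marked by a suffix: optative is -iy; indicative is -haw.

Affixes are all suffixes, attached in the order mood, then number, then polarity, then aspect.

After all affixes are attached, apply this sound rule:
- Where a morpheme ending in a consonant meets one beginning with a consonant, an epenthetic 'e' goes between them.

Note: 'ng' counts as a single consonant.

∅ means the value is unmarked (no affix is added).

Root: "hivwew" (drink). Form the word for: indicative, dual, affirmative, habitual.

Attach mood indicative -haw → hivwewhaw.
Attach number dual -hub → hivwewhawhub.
polarity = affirmative: zero marking, form stays hivwewhawhub.
Attach aspect habitual -f → hivwewhawhubf.
Apply epenthesis: hivwewhawhubf → hivwewehawehubef.

hivwewehawehubef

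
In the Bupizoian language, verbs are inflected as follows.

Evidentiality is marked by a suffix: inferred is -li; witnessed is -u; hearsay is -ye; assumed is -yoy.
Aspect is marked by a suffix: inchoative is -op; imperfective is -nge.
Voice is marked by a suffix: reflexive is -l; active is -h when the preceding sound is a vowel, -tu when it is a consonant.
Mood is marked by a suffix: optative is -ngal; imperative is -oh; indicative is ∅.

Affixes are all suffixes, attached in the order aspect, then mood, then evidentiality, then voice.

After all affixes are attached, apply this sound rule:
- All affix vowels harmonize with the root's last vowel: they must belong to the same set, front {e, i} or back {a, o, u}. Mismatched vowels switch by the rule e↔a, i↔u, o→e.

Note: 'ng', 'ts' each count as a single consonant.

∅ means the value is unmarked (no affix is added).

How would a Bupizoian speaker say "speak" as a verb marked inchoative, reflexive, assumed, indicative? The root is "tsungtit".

tsungtitepyeyl

Attach aspect inchoative -op → tsungtitop.
mood = indicative: zero marking, form stays tsungtitop.
Attach evidentiality assumed -yoy → tsungtitopyoy.
Attach voice reflexive -l → tsungtitopyoyl.
Apply vowel harmony: tsungtitopyoyl → tsungtitepyeyl.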